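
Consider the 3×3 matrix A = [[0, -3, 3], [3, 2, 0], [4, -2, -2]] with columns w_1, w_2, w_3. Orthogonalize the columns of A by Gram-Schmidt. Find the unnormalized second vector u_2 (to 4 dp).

w_1 = (0, 3, 4); ‖w_1‖ = 5.0000, so q_1 = (0.0000, 0.6000, 0.8000).
q_1·w_2 = 0.0000·(-3) + 0.6000·2 + 0.8000·(-2) = -0.4000.
u_2 = w_2 + 0.4000·q_1 = (-3.0000, 2.2400, -1.6800).

u_2 = (-3.0000, 2.2400, -1.6800)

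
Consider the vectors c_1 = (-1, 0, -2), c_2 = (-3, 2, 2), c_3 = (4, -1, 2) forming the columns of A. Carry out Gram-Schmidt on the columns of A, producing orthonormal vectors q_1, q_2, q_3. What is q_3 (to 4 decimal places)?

c_1 = (-1, 0, -2); ‖c_1‖ = 2.2361, so q_1 = (-0.4472, 0.0000, -0.8944).
q_1·c_2 = (-0.4472)·(-3) + 0.0000·2 + (-0.8944)·2 = -0.4472.
u_2 = c_2 + 0.4472·q_1 = (-3.2000, 2.0000, 1.6000).
‖u_2‖ = 4.0988, so q_2 = (-0.7807, 0.4880, 0.3904).
q_1·c_3 = (-0.4472)·4 + 0.0000·(-1) + (-0.8944)·2 = -3.5777; q_2·c_3 = (-0.7807)·4 + 0.4880·(-1) + 0.3904·2 = -2.8301.
u_3 = c_3 + 3.5777·q_1 + 2.8301·q_2 = (0.1905, 0.3810, -0.0952).
‖u_3‖ = 0.4364, so q_3 = (0.4364, 0.8729, -0.2182).

q_3 = (0.4364, 0.8729, -0.2182)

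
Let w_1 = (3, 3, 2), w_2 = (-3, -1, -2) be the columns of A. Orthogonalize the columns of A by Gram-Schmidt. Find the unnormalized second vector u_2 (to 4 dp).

u_2 = (-0.8182, 1.1818, -0.5455)

w_1 = (3, 3, 2); ‖w_1‖ = 4.6904, so q_1 = (0.6396, 0.6396, 0.4264).
q_1·w_2 = 0.6396·(-3) + 0.6396·(-1) + 0.4264·(-2) = -3.4112.
u_2 = w_2 + 3.4112·q_1 = (-0.8182, 1.1818, -0.5455).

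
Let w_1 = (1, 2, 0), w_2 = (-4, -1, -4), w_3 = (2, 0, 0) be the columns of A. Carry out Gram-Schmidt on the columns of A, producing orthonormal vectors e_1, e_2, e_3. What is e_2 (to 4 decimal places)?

w_1 = (1, 2, 0); ‖w_1‖ = 2.2361, so e_1 = (0.4472, 0.8944, 0.0000).
e_1·w_2 = 0.4472·(-4) + 0.8944·(-1) + 0.0000·(-4) = -2.6833.
u_2 = w_2 + 2.6833·e_1 = (-2.8000, 1.4000, -4.0000).
‖u_2‖ = 5.0794, so e_2 = (-0.5512, 0.2756, -0.7875).

e_2 = (-0.5512, 0.2756, -0.7875)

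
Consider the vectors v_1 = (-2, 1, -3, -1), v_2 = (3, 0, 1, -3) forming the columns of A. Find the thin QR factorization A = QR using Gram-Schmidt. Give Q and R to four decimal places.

Q = [[-0.5164, 0.5400], [0.2582, 0.0982], [-0.7746, -0.0491], [-0.2582, -0.8345]], R = [[3.8730, -1.5492], [0.0000, 4.0743]]

e_1 = v_1/‖v_1‖ = (-2, 1, -3, -1)/3.8730 = (-0.5164, 0.2582, -0.7746, -0.2582).
r_{12} = e_1·v_2 = -1.5492.
u_2 = v_2 + 1.5492·e_1 = (2.2000, 0.4000, -0.2000, -3.4000).
‖u_2‖ = 4.0743, so e_2 = (0.5400, 0.0982, -0.0491, -0.8345).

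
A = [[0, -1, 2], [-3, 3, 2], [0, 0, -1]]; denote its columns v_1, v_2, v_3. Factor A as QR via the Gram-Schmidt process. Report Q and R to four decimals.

Q = [[0.0000, -1.0000, 0.0000], [-1.0000, 0.0000, 0.0000], [0.0000, 0.0000, -1.0000]], R = [[3.0000, -3.0000, -2.0000], [0.0000, 1.0000, -2.0000], [0.0000, 0.0000, 1.0000]]

q_1 = v_1/‖v_1‖ = (0, -3, 0)/3.0000 = (0.0000, -1.0000, 0.0000).
r_{12} = q_1·v_2 = -3.0000.
u_2 = v_2 + 3.0000·q_1 = (-1.0000, 0.0000, 0.0000).
‖u_2‖ = 1.0000, so q_2 = (-1.0000, 0.0000, 0.0000).
r_{13} = q_1·v_3 = -2.0000; r_{23} = q_2·v_3 = -2.0000.
u_3 = v_3 + 2.0000·q_1 + 2.0000·q_2 = (0.0000, 0.0000, -1.0000).
‖u_3‖ = 1.0000, so q_3 = (0.0000, 0.0000, -1.0000).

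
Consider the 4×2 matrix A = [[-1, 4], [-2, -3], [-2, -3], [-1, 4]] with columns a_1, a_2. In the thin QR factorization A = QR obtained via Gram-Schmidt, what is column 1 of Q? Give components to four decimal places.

e_1 = (-0.3162, -0.6325, -0.6325, -0.3162)

e_1 = a_1/‖a_1‖ = (-1, -2, -2, -1)/3.1623 = (-0.3162, -0.6325, -0.6325, -0.3162).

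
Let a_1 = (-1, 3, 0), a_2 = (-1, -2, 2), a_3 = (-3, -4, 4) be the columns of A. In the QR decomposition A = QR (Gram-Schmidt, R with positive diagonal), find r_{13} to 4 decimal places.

a_1 = (-1, 3, 0); ‖a_1‖ = 3.1623, so q_1 = (-0.3162, 0.9487, 0.0000).
r_{13} = q_1·a_3 = -2.8460.

r_{13} = -2.8460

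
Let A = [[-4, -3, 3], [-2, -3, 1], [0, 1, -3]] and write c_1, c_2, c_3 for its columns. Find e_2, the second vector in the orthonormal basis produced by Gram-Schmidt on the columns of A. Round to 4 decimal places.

e_2 = (0.3586, -0.7171, 0.5976)

c_1 = (-4, -2, 0); ‖c_1‖ = 4.4721, so e_1 = (-0.8944, -0.4472, 0.0000).
e_1·c_2 = (-0.8944)·(-3) + (-0.4472)·(-3) + 0.0000·1 = 4.0249.
u_2 = c_2 − 4.0249·e_1 = (0.6000, -1.2000, 1.0000).
‖u_2‖ = 1.6733, so e_2 = (0.3586, -0.7171, 0.5976).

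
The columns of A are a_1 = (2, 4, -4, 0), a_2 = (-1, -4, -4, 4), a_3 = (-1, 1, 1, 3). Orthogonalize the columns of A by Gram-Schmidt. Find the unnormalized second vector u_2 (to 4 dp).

u_2 = (-0.8889, -3.7778, -4.2222, 4.0000)

a_1 = (2, 4, -4, 0); ‖a_1‖ = 6.0000, so q_1 = (0.3333, 0.6667, -0.6667, 0.0000).
q_1·a_2 = 0.3333·(-1) + 0.6667·(-4) + (-0.6667)·(-4) + 0.0000·4 = -0.3333.
u_2 = a_2 + 0.3333·q_1 = (-0.8889, -3.7778, -4.2222, 4.0000).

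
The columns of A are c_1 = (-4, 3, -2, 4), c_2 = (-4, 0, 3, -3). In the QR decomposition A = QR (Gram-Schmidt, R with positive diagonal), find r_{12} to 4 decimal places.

r_{12} = -0.2981

c_1 = (-4, 3, -2, 4); ‖c_1‖ = 6.7082, so e_1 = (-0.5963, 0.4472, -0.2981, 0.5963).
r_{12} = e_1·c_2 = -0.2981.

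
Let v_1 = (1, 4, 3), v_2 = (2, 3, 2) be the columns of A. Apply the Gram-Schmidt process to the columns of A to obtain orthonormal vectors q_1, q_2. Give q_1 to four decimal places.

v_1 = (1, 4, 3); ‖v_1‖ = 5.0990, so q_1 = (0.1961, 0.7845, 0.5883).

q_1 = (0.1961, 0.7845, 0.5883)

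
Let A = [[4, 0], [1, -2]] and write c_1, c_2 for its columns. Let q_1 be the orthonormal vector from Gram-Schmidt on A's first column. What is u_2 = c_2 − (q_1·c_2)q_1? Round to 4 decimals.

u_2 = (0.4706, -1.8824)

c_1 = (4, 1); ‖c_1‖ = 4.1231, so q_1 = (0.9701, 0.2425).
q_1·c_2 = 0.9701·0 + 0.2425·(-2) = -0.4851.
u_2 = c_2 + 0.4851·q_1 = (0.4706, -1.8824).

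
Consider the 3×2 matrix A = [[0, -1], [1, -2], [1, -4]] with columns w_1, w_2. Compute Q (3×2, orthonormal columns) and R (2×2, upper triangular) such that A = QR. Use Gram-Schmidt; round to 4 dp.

w_1 = (0, 1, 1); ‖w_1‖ = 1.4142, so q_1 = (0.0000, 0.7071, 0.7071).
q_1·w_2 = 0.0000·(-1) + 0.7071·(-2) + 0.7071·(-4) = -4.2426.
u_2 = w_2 + 4.2426·q_1 = (-1.0000, 1.0000, -1.0000).
‖u_2‖ = 1.7321, so q_2 = (-0.5774, 0.5774, -0.5774).

Q = [[0.0000, -0.5774], [0.7071, 0.5774], [0.7071, -0.5774]], R = [[1.4142, -4.2426], [0.0000, 1.7321]]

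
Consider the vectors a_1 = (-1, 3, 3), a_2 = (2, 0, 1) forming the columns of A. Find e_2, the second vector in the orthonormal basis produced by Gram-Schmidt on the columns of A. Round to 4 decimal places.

e_2 = (0.9228, -0.0710, 0.3786)

a_1 = (-1, 3, 3); ‖a_1‖ = 4.3589, so e_1 = (-0.2294, 0.6882, 0.6882).
e_1·a_2 = (-0.2294)·2 + 0.6882·0 + 0.6882·1 = 0.2294.
u_2 = a_2 − 0.2294·e_1 = (2.0526, -0.1579, 0.8421).
‖u_2‖ = 2.2243, so e_2 = (0.9228, -0.0710, 0.3786).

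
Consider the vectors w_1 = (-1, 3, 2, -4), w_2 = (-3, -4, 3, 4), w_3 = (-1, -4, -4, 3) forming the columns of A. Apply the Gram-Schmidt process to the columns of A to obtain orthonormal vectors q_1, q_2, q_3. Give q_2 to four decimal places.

q_2 = (-0.5897, -0.3408, 0.6924, 0.2380)

q_1 = w_1/‖w_1‖ = (-1, 3, 2, -4)/5.4772 = (-0.1826, 0.5477, 0.3651, -0.7303).
r_{12} = q_1·w_2 = -3.4689.
u_2 = w_2 + 3.4689·q_1 = (-3.6333, -2.1000, 4.2667, 1.4667).
‖u_2‖ = 6.1617, so q_2 = (-0.5897, -0.3408, 0.6924, 0.2380).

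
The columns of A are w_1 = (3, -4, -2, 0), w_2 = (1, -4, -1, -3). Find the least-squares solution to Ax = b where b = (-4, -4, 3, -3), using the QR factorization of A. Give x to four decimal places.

w_1 = (3, -4, -2, 0); ‖w_1‖ = 5.3852, so e_1 = (0.5571, -0.7428, -0.3714, 0.0000).
e_1·w_2 = 0.5571·1 + (-0.7428)·(-4) + (-0.3714)·(-1) + 0.0000·(-3) = 3.8996.
u_2 = w_2 − 3.8996·e_1 = (-1.1724, -1.1034, 0.4483, -3.0000).
‖u_2‖ = 3.4341, so e_2 = (-0.3414, -0.3213, 0.1305, -0.8736).
Qᵀb = (-0.3714, 5.6633).
Back-substitute: x_2 = 5.6633/3.4341 = 1.6491.
x_1 = (-0.3714 − 3.8996·1.6491)/5.3852 = -1.2632.

x = (-1.2632, 1.6491)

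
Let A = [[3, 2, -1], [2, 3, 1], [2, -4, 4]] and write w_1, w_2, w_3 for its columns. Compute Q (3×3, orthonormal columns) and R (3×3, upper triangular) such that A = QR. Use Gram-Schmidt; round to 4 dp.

w_1 = (3, 2, 2); ‖w_1‖ = 4.1231, so q_1 = (0.7276, 0.4851, 0.4851).
q_1·w_2 = 0.7276·2 + 0.4851·3 + 0.4851·(-4) = 0.9701.
u_2 = w_2 − 0.9701·q_1 = (1.2941, 2.5294, -4.4706).
‖u_2‖ = 5.2971, so q_2 = (0.2443, 0.4775, -0.8440).
q_1·w_3 = 0.7276·(-1) + 0.4851·1 + 0.4851·4 = 1.6977; q_2·w_3 = 0.2443·(-1) + 0.4775·1 + (-0.8440)·4 = -3.1427.
u_3 = w_3 − 1.6977·q_1 + 3.1427·q_2 = (-1.4675, 1.6771, 0.5241).
‖u_3‖ = 2.2893, so q_3 = (-0.6410, 0.7326, 0.2289).

Q = [[0.7276, 0.2443, -0.6410], [0.4851, 0.4775, 0.7326], [0.4851, -0.8440, 0.2289]], R = [[4.1231, 0.9701, 1.6977], [0.0000, 5.2971, -3.1427], [0.0000, 0.0000, 2.2893]]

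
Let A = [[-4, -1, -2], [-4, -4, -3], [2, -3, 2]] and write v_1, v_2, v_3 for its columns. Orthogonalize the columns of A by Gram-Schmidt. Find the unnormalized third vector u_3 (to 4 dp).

u_3 = (0.7027, -0.4919, 0.4216)

e_1 = v_1/‖v_1‖ = (-4, -4, 2)/6.0000 = (-0.6667, -0.6667, 0.3333).
r_{12} = e_1·v_2 = 2.3333.
u_2 = v_2 − 2.3333·e_1 = (0.5556, -2.4444, -3.7778).
‖u_2‖ = 4.5338, so e_2 = (0.1225, -0.5392, -0.8332).
r_{13} = e_1·v_3 = 4.0000; r_{23} = e_2·v_3 = -0.2941.
u_3 = v_3 − 4.0000·e_1 + 0.2941·e_2 = (0.7027, -0.4919, 0.4216).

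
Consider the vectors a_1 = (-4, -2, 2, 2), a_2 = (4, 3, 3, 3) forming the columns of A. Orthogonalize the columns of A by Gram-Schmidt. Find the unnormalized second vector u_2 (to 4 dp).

a_1 = (-4, -2, 2, 2); ‖a_1‖ = 5.2915, so e_1 = (-0.7559, -0.3780, 0.3780, 0.3780).
e_1·a_2 = (-0.7559)·4 + (-0.3780)·3 + 0.3780·3 + 0.3780·3 = -1.8898.
u_2 = a_2 + 1.8898·e_1 = (2.5714, 2.2857, 3.7143, 3.7143).

u_2 = (2.5714, 2.2857, 3.7143, 3.7143)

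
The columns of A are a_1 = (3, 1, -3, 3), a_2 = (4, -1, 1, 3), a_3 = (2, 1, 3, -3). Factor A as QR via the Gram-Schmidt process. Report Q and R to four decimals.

q_1 = a_1/‖a_1‖ = (3, 1, -3, 3)/5.2915 = (0.5669, 0.1890, -0.5669, 0.5669).
r_{12} = q_1·a_2 = 3.2127.
u_2 = a_2 − 3.2127·q_1 = (2.1786, -1.6071, 2.8214, 1.1786).
‖u_2‖ = 4.0839, so q_2 = (0.5334, -0.3935, 0.6909, 0.2886).
r_{13} = q_1·a_3 = -2.0788; r_{23} = q_2·a_3 = 1.8802.
u_3 = a_3 + 2.0788·q_1 − 1.8802·q_2 = (2.1756, 2.1328, 0.5225, -2.3640).
‖u_3‖ = 3.8915, so q_3 = (0.5591, 0.5481, 0.1343, -0.6075).

Q = [[0.5669, 0.5334, 0.5591], [0.1890, -0.3935, 0.5481], [-0.5669, 0.6909, 0.1343], [0.5669, 0.2886, -0.6075]], R = [[5.2915, 3.2127, -2.0788], [0.0000, 4.0839, 1.8802], [0.0000, 0.0000, 3.8915]]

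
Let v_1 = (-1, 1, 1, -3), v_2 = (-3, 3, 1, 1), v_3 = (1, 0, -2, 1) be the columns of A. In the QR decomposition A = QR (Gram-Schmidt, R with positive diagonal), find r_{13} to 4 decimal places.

v_1 = (-1, 1, 1, -3); ‖v_1‖ = 3.4641, so q_1 = (-0.2887, 0.2887, 0.2887, -0.8660).
r_{13} = q_1·v_3 = -1.7321.

r_{13} = -1.7321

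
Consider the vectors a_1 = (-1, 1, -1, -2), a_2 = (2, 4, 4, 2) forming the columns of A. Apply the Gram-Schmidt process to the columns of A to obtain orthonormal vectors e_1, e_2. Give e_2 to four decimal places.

e_2 = (0.1936, 0.8227, 0.5323, 0.0484)

a_1 = (-1, 1, -1, -2); ‖a_1‖ = 2.6458, so e_1 = (-0.3780, 0.3780, -0.3780, -0.7559).
e_1·a_2 = (-0.3780)·2 + 0.3780·4 + (-0.3780)·4 + (-0.7559)·2 = -2.2678.
u_2 = a_2 + 2.2678·e_1 = (1.1429, 4.8571, 3.1429, 0.2857).
‖u_2‖ = 5.9040, so e_2 = (0.1936, 0.8227, 0.5323, 0.0484).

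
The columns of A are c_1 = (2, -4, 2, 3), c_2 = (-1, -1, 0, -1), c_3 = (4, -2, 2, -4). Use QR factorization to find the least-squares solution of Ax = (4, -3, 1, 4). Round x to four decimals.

c_1 = (2, -4, 2, 3); ‖c_1‖ = 5.7446, so q_1 = (0.3482, -0.6963, 0.3482, 0.5222).
q_1·c_2 = 0.3482·(-1) + (-0.6963)·(-1) + 0.3482·0 + 0.5222·(-1) = -0.1741.
u_2 = c_2 + 0.1741·q_1 = (-0.9394, -1.1212, 0.0606, -0.9091).
‖u_2‖ = 1.7233, so q_2 = (-0.5451, -0.6506, 0.0352, -0.5275).
q_1·c_3 = 0.3482·4 + (-0.6963)·(-2) + 0.3482·2 + 0.5222·(-4) = 1.3926; q_2·c_3 = (-0.5451)·4 + (-0.6506)·(-2) + 0.0352·2 + (-0.5275)·(-4) = 1.3013.
u_3 = c_3 − 1.3926·q_1 − 1.3013·q_2 = (4.2245, -0.1837, 1.4694, -4.0408).
‖u_3‖ = 6.0305, so q_3 = (0.7005, -0.0305, 0.2437, -0.6701).
Qᵀb = (5.9186, -2.3036, 0.4569).
Back-substitute: x_3 = 0.4569/6.0305 = 0.0758.
x_2 = (-2.3036 − 1.3013·0.0758)/1.7233 = -1.3939.
x_1 = (5.9186 + 0.1741·(-1.3939) − 1.3926·0.0758)/5.7446 = 0.9697.

x = (0.9697, -1.3939, 0.0758)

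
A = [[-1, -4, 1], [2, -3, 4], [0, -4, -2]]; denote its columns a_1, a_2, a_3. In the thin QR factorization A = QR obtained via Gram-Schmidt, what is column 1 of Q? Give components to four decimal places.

e_1 = (-0.4472, 0.8944, 0.0000)

e_1 = a_1/‖a_1‖ = (-1, 2, 0)/2.2361 = (-0.4472, 0.8944, 0.0000).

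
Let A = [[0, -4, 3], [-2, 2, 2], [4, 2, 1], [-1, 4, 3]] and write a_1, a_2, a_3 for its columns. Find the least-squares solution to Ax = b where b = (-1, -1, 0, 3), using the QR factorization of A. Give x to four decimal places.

x = (-0.0360, 0.3378, 0.0811)

e_1 = a_1/‖a_1‖ = (0, -2, 4, -1)/4.5826 = (0.0000, -0.4364, 0.8729, -0.2182).
r_{12} = e_1·a_2 = 0.0000.
u_2 = a_2 + 0.0000·e_1 = (-4.0000, 2.0000, 2.0000, 4.0000).
‖u_2‖ = 6.3246, so e_2 = (-0.6325, 0.3162, 0.3162, 0.6325).
r_{13} = e_1·a_3 = -0.6547; r_{23} = e_2·a_3 = 0.9487.
u_3 = a_3 + 0.6547·e_1 − 0.9487·e_2 = (3.6000, 1.4143, 1.2714, 2.2571).
‖u_3‖ = 4.6553, so e_3 = (0.7733, 0.3038, 0.2731, 0.4849).
Qᵀb = (-0.2182, 2.2136, 0.3775).
Back-substitute: x_3 = 0.3775/4.6553 = 0.0811.
x_2 = (2.2136 − 0.9487·0.0811)/6.3246 = 0.3378.
x_1 = (-0.2182 + 0.0000·0.3378 + 0.6547·0.0811)/4.5826 = -0.0360.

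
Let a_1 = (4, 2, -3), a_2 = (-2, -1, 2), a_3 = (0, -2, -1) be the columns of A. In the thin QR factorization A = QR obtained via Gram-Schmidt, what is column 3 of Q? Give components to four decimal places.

q_3 = (0.4472, -0.8944, 0.0000)

a_1 = (4, 2, -3); ‖a_1‖ = 5.3852, so q_1 = (0.7428, 0.3714, -0.5571).
q_1·a_2 = 0.7428·(-2) + 0.3714·(-1) + (-0.5571)·2 = -2.9711.
u_2 = a_2 + 2.9711·q_1 = (0.2069, 0.1034, 0.3448).
‖u_2‖ = 0.4152, so q_2 = (0.4983, 0.2491, 0.8305).
q_1·a_3 = 0.7428·0 + 0.3714·(-2) + (-0.5571)·(-1) = -0.1857; q_2·a_3 = 0.4983·0 + 0.2491·(-2) + 0.8305·(-1) = -1.3287.
u_3 = a_3 + 0.1857·q_1 + 1.3287·q_2 = (0.8000, -1.6000, 0.0000).
‖u_3‖ = 1.7889, so q_3 = (0.4472, -0.8944, 0.0000).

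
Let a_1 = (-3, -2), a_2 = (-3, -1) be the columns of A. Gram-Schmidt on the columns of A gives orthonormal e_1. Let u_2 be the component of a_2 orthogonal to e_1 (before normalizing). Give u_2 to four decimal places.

u_2 = (-0.4615, 0.6923)

e_1 = a_1/‖a_1‖ = (-3, -2)/3.6056 = (-0.8321, -0.5547).
r_{12} = e_1·a_2 = 3.0509.
u_2 = a_2 − 3.0509·e_1 = (-0.4615, 0.6923).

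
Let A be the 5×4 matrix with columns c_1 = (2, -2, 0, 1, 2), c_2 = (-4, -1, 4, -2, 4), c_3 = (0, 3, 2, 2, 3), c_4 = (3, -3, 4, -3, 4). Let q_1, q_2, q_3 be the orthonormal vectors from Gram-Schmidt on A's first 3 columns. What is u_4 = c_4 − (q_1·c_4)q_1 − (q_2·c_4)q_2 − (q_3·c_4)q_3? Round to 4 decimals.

q_1 = c_1/‖c_1‖ = (2, -2, 0, 1, 2)/3.6056 = (0.5547, -0.5547, 0.0000, 0.2774, 0.5547).
r_{12} = q_1·c_2 = 0.0000.
u_2 = c_2 + 0.0000·q_1 = (-4.0000, -1.0000, 4.0000, -2.0000, 4.0000).
‖u_2‖ = 7.2801, so q_2 = (-0.5494, -0.1374, 0.5494, -0.2747, 0.5494).
r_{13} = q_1·c_3 = 0.5547; r_{23} = q_2·c_3 = 1.7857.
u_3 = c_3 − 0.5547·q_1 − 1.7857·q_2 = (0.6734, 3.5530, 1.0189, 2.3367, 1.7112).
‖u_3‖ = 4.7438, so q_3 = (0.1420, 0.7490, 0.2148, 0.4926, 0.3607).
r_{14} = q_1·c_4 = 4.7150; r_{24} = q_2·c_4 = 3.9835; r_{34} = q_3·c_4 = -0.9968.
u_4 = c_4 − 4.7150·q_1 − 3.9835·q_2 + 0.9968·q_3 = (2.7148, 0.9091, 2.0254, -2.7223, -0.4445).

u_4 = (2.7148, 0.9091, 2.0254, -2.7223, -0.4445)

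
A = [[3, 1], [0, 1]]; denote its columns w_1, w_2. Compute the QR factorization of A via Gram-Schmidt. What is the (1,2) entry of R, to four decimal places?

r_{12} = 1.0000

q_1 = w_1/‖w_1‖ = (3, 0)/3.0000 = (1.0000, 0.0000).
r_{12} = q_1·w_2 = 1.0000.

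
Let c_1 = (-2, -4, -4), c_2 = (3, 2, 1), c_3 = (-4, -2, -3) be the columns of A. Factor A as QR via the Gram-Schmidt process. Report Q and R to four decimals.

c_1 = (-2, -4, -4); ‖c_1‖ = 6.0000, so q_1 = (-0.3333, -0.6667, -0.6667).
q_1·c_2 = (-0.3333)·3 + (-0.6667)·2 + (-0.6667)·1 = -3.0000.
u_2 = c_2 + 3.0000·q_1 = (2.0000, 0.0000, -1.0000).
‖u_2‖ = 2.2361, so q_2 = (0.8944, 0.0000, -0.4472).
q_1·c_3 = (-0.3333)·(-4) + (-0.6667)·(-2) + (-0.6667)·(-3) = 4.6667; q_2·c_3 = 0.8944·(-4) + 0.0000·(-2) + (-0.4472)·(-3) = -2.2361.
u_3 = c_3 − 4.6667·q_1 + 2.2361·q_2 = (-0.4444, 1.1111, -0.8889).
‖u_3‖ = 1.4907, so q_3 = (-0.2981, 0.7454, -0.5963).

Q = [[-0.3333, 0.8944, -0.2981], [-0.6667, 0.0000, 0.7454], [-0.6667, -0.4472, -0.5963]], R = [[6.0000, -3.0000, 4.6667], [0.0000, 2.2361, -2.2361], [0.0000, 0.0000, 1.4907]]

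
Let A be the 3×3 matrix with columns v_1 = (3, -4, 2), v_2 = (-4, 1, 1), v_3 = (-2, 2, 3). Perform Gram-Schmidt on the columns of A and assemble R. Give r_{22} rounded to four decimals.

v_1 = (3, -4, 2); ‖v_1‖ = 5.3852, so q_1 = (0.5571, -0.7428, 0.3714).
q_1·v_2 = 0.5571·(-4) + (-0.7428)·1 + 0.3714·1 = -2.5997.
u_2 = v_2 + 2.5997·q_1 = (-2.5517, -0.9310, 1.9655).
r_{22} = ‖u_2‖ = 3.3528.

r_{22} = 3.3528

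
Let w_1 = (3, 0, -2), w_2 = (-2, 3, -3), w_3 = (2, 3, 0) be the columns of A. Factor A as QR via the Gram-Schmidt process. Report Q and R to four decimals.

w_1 = (3, 0, -2); ‖w_1‖ = 3.6056, so q_1 = (0.8321, 0.0000, -0.5547).
q_1·w_2 = 0.8321·(-2) + 0.0000·3 + (-0.5547)·(-3) = 0.0000.
u_2 = w_2 + 0.0000·q_1 = (-2.0000, 3.0000, -3.0000).
‖u_2‖ = 4.6904, so q_2 = (-0.4264, 0.6396, -0.6396).
q_1·w_3 = 0.8321·2 + 0.0000·3 + (-0.5547)·0 = 1.6641; q_2·w_3 = (-0.4264)·2 + 0.6396·3 + (-0.6396)·0 = 1.0660.
u_3 = w_3 − 1.6641·q_1 − 1.0660·q_2 = (1.0699, 2.3182, 1.6049).
‖u_3‖ = 3.0157, so q_3 = (0.3548, 0.7687, 0.5322).

Q = [[0.8321, -0.4264, 0.3548], [0.0000, 0.6396, 0.7687], [-0.5547, -0.6396, 0.5322]], R = [[3.6056, 0.0000, 1.6641], [0.0000, 4.6904, 1.0660], [0.0000, 0.0000, 3.0157]]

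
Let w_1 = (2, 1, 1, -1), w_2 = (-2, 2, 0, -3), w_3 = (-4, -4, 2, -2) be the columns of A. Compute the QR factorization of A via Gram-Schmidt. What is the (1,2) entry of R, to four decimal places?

w_1 = (2, 1, 1, -1); ‖w_1‖ = 2.6458, so q_1 = (0.7559, 0.3780, 0.3780, -0.3780).
r_{12} = q_1·w_2 = 0.3780.

r_{12} = 0.3780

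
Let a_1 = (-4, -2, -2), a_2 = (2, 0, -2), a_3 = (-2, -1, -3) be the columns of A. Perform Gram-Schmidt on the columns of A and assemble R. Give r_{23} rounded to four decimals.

a_1 = (-4, -2, -2); ‖a_1‖ = 4.8990, so q_1 = (-0.8165, -0.4082, -0.4082).
q_1·a_2 = (-0.8165)·2 + (-0.4082)·0 + (-0.4082)·(-2) = -0.8165.
u_2 = a_2 + 0.8165·q_1 = (1.3333, -0.3333, -2.3333).
‖u_2‖ = 2.7080, so q_2 = (0.4924, -0.1231, -0.8616).
r_{23} = q_2·a_3 = 1.7233.

r_{23} = 1.7233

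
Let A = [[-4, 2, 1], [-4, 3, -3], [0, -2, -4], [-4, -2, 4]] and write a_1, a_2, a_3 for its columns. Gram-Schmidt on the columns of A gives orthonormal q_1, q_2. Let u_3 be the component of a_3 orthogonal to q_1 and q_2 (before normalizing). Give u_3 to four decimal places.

a_1 = (-4, -4, 0, -4); ‖a_1‖ = 6.9282, so q_1 = (-0.5774, -0.5774, 0.0000, -0.5774).
q_1·a_2 = (-0.5774)·2 + (-0.5774)·3 + 0.0000·(-2) + (-0.5774)·(-2) = -1.7321.
u_2 = a_2 + 1.7321·q_1 = (1.0000, 2.0000, -2.0000, -3.0000).
‖u_2‖ = 4.2426, so q_2 = (0.2357, 0.4714, -0.4714, -0.7071).
q_1·a_3 = (-0.5774)·1 + (-0.5774)·(-3) + 0.0000·(-4) + (-0.5774)·4 = -1.1547; q_2·a_3 = 0.2357·1 + 0.4714·(-3) + (-0.4714)·(-4) + (-0.7071)·4 = -2.1213.
u_3 = a_3 + 1.1547·q_1 + 2.1213·q_2 = (0.8333, -2.6667, -5.0000, 1.8333).

u_3 = (0.8333, -2.6667, -5.0000, 1.8333)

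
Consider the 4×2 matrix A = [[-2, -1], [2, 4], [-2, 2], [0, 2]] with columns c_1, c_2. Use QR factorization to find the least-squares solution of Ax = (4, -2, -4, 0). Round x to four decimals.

x = (0.0758, -0.8182)

e_1 = c_1/‖c_1‖ = (-2, 2, -2, 0)/3.4641 = (-0.5774, 0.5774, -0.5774, 0.0000).
r_{12} = e_1·c_2 = 1.7321.
u_2 = c_2 − 1.7321·e_1 = (0.0000, 3.0000, 3.0000, 2.0000).
‖u_2‖ = 4.6904, so e_2 = (0.0000, 0.6396, 0.6396, 0.4264).
Qᵀb = (-1.1547, -3.8376).
Back-substitute: x_2 = -3.8376/4.6904 = -0.8182.
x_1 = (-1.1547 − 1.7321·(-0.8182))/3.4641 = 0.0758.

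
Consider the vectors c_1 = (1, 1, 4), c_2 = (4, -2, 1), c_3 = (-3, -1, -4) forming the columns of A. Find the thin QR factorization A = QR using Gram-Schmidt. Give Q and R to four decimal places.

Q = [[0.2357, 0.8412, -0.4867], [0.2357, -0.5353, -0.8111], [0.9428, -0.0765, 0.3244]], R = [[4.2426, 1.4142, -4.7140], [0.0000, 4.3589, -1.6824], [0.0000, 0.0000, 0.9733]]

q_1 = c_1/‖c_1‖ = (1, 1, 4)/4.2426 = (0.2357, 0.2357, 0.9428).
r_{12} = q_1·c_2 = 1.4142.
u_2 = c_2 − 1.4142·q_1 = (3.6667, -2.3333, -0.3333).
‖u_2‖ = 4.3589, so q_2 = (0.8412, -0.5353, -0.0765).
r_{13} = q_1·c_3 = -4.7140; r_{23} = q_2·c_3 = -1.6824.
u_3 = c_3 + 4.7140·q_1 + 1.6824·q_2 = (-0.4737, -0.7895, 0.3158).
‖u_3‖ = 0.9733, so q_3 = (-0.4867, -0.8111, 0.3244).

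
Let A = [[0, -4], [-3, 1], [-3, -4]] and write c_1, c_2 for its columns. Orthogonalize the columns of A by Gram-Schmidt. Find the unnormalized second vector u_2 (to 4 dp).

u_2 = (-4.0000, 2.5000, -2.5000)

c_1 = (0, -3, -3); ‖c_1‖ = 4.2426, so q_1 = (0.0000, -0.7071, -0.7071).
q_1·c_2 = 0.0000·(-4) + (-0.7071)·1 + (-0.7071)·(-4) = 2.1213.
u_2 = c_2 − 2.1213·q_1 = (-4.0000, 2.5000, -2.5000).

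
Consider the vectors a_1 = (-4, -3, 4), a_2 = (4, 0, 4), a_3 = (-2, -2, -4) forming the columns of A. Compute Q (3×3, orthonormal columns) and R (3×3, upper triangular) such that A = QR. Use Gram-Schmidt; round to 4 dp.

a_1 = (-4, -3, 4); ‖a_1‖ = 6.4031, so q_1 = (-0.6247, -0.4685, 0.6247).
q_1·a_2 = (-0.6247)·4 + (-0.4685)·0 + 0.6247·4 = 0.0000.
u_2 = a_2 + 0.0000·q_1 = (4.0000, 0.0000, 4.0000).
‖u_2‖ = 5.6569, so q_2 = (0.7071, 0.0000, 0.7071).
q_1·a_3 = (-0.6247)·(-2) + (-0.4685)·(-2) + 0.6247·(-4) = -0.3123; q_2·a_3 = 0.7071·(-2) + 0.0000·(-2) + 0.7071·(-4) = -4.2426.
u_3 = a_3 + 0.3123·q_1 + 4.2426·q_2 = (0.8049, -2.1463, -0.8049).
‖u_3‖ = 2.4295, so q_3 = (0.3313, -0.8835, -0.3313).

Q = [[-0.6247, 0.7071, 0.3313], [-0.4685, 0.0000, -0.8835], [0.6247, 0.7071, -0.3313]], R = [[6.4031, 0.0000, -0.3123], [0.0000, 5.6569, -4.2426], [0.0000, 0.0000, 2.4295]]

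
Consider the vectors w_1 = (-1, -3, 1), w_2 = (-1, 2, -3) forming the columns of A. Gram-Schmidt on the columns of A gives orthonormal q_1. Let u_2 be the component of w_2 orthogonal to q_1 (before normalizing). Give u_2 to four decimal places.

u_2 = (-1.7273, -0.1818, -2.2727)

q_1 = w_1/‖w_1‖ = (-1, -3, 1)/3.3166 = (-0.3015, -0.9045, 0.3015).
r_{12} = q_1·w_2 = -2.4121.
u_2 = w_2 + 2.4121·q_1 = (-1.7273, -0.1818, -2.2727).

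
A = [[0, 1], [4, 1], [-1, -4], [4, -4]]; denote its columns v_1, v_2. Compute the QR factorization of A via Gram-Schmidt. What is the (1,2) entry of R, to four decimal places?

q_1 = v_1/‖v_1‖ = (0, 4, -1, 4)/5.7446 = (0.0000, 0.6963, -0.1741, 0.6963).
r_{12} = q_1·v_2 = -1.3926.

r_{12} = -1.3926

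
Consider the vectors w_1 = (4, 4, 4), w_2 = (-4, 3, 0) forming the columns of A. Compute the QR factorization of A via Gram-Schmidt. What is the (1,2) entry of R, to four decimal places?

r_{12} = -0.5774

w_1 = (4, 4, 4); ‖w_1‖ = 6.9282, so e_1 = (0.5774, 0.5774, 0.5774).
r_{12} = e_1·w_2 = -0.5774.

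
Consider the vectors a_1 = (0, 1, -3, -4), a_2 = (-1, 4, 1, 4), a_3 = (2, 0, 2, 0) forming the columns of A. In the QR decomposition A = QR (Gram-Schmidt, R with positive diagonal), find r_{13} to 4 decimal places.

r_{13} = -1.1767

q_1 = a_1/‖a_1‖ = (0, 1, -3, -4)/5.0990 = (0.0000, 0.1961, -0.5883, -0.7845).
r_{13} = q_1·a_3 = -1.1767.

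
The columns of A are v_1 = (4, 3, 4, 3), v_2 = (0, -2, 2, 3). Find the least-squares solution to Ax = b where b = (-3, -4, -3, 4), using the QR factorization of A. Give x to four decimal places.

v_1 = (4, 3, 4, 3); ‖v_1‖ = 7.0711, so q_1 = (0.5657, 0.4243, 0.5657, 0.4243).
q_1·v_2 = 0.5657·0 + 0.4243·(-2) + 0.5657·2 + 0.4243·3 = 1.5556.
u_2 = v_2 − 1.5556·q_1 = (-0.8800, -2.6600, 1.1200, 2.3400).
‖u_2‖ = 3.8184, so q_2 = (-0.2305, -0.6966, 0.2933, 0.6128).
Qᵀb = (-3.3941, 5.0493).
Back-substitute: x_2 = 5.0493/3.8184 = 1.3224.
x_1 = (-3.3941 − 1.5556·1.3224)/7.0711 = -0.7709.

x = (-0.7709, 1.3224)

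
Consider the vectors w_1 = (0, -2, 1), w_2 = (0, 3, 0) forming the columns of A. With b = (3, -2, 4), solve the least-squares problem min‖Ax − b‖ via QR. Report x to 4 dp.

x = (4.0000, 2.0000)

w_1 = (0, -2, 1); ‖w_1‖ = 2.2361, so e_1 = (0.0000, -0.8944, 0.4472).
e_1·w_2 = 0.0000·0 + (-0.8944)·3 + 0.4472·0 = -2.6833.
u_2 = w_2 + 2.6833·e_1 = (0.0000, 0.6000, 1.2000).
‖u_2‖ = 1.3416, so e_2 = (0.0000, 0.4472, 0.8944).
Qᵀb = (3.5777, 2.6833).
Back-substitute: x_2 = 2.6833/1.3416 = 2.0000.
x_1 = (3.5777 + 2.6833·2.0000)/2.2361 = 4.0000.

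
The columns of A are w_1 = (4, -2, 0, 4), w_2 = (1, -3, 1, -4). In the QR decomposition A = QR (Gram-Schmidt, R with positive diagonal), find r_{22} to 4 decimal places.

r_{22} = 5.0990

q_1 = w_1/‖w_1‖ = (4, -2, 0, 4)/6.0000 = (0.6667, -0.3333, 0.0000, 0.6667).
r_{12} = q_1·w_2 = -1.0000.
u_2 = w_2 + 1.0000·q_1 = (1.6667, -3.3333, 1.0000, -3.3333).
r_{22} = ‖u_2‖ = 5.0990.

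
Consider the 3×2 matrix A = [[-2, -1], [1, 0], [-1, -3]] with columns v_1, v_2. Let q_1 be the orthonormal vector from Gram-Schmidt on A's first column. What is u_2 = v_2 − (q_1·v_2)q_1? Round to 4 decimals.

u_2 = (0.6667, -0.8333, -2.1667)

v_1 = (-2, 1, -1); ‖v_1‖ = 2.4495, so q_1 = (-0.8165, 0.4082, -0.4082).
q_1·v_2 = (-0.8165)·(-1) + 0.4082·0 + (-0.4082)·(-3) = 2.0412.
u_2 = v_2 − 2.0412·q_1 = (0.6667, -0.8333, -2.1667).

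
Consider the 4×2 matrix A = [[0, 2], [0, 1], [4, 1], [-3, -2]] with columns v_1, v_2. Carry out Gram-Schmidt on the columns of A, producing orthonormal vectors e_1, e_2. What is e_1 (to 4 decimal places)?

e_1 = v_1/‖v_1‖ = (0, 0, 4, -3)/5.0000 = (0.0000, 0.0000, 0.8000, -0.6000).

e_1 = (0.0000, 0.0000, 0.8000, -0.6000)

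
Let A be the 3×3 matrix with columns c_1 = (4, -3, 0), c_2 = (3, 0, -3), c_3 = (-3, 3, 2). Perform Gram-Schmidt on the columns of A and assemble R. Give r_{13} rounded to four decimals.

c_1 = (4, -3, 0); ‖c_1‖ = 5.0000, so e_1 = (0.8000, -0.6000, 0.0000).
r_{13} = e_1·c_3 = -4.2000.

r_{13} = -4.2000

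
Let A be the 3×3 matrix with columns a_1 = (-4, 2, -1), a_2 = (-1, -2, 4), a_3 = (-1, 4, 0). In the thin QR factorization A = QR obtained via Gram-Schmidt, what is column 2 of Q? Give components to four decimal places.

a_1 = (-4, 2, -1); ‖a_1‖ = 4.5826, so e_1 = (-0.8729, 0.4364, -0.2182).
e_1·a_2 = (-0.8729)·(-1) + 0.4364·(-2) + (-0.2182)·4 = -0.8729.
u_2 = a_2 + 0.8729·e_1 = (-1.7619, -1.6190, 3.8095).
‖u_2‖ = 4.4987, so e_2 = (-0.3916, -0.3599, 0.8468).

e_2 = (-0.3916, -0.3599, 0.8468)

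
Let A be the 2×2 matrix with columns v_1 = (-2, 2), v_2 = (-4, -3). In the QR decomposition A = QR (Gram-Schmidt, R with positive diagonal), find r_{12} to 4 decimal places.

r_{12} = 0.7071

v_1 = (-2, 2); ‖v_1‖ = 2.8284, so q_1 = (-0.7071, 0.7071).
r_{12} = q_1·v_2 = 0.7071.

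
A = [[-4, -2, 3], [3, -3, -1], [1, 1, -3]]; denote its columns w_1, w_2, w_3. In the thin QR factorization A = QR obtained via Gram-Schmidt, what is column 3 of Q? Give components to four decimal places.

w_1 = (-4, 3, 1); ‖w_1‖ = 5.0990, so q_1 = (-0.7845, 0.5883, 0.1961).
q_1·w_2 = (-0.7845)·(-2) + 0.5883·(-3) + 0.1961·1 = 0.0000.
u_2 = w_2 + 0.0000·q_1 = (-2.0000, -3.0000, 1.0000).
‖u_2‖ = 3.7417, so q_2 = (-0.5345, -0.8018, 0.2673).
q_1·w_3 = (-0.7845)·3 + 0.5883·(-1) + 0.1961·(-3) = -3.5301; q_2·w_3 = (-0.5345)·3 + (-0.8018)·(-1) + 0.2673·(-3) = -1.6036.
u_3 = w_3 + 3.5301·q_1 + 1.6036·q_2 = (-0.6264, -0.2088, -1.8791).
‖u_3‖ = 1.9917, so q_3 = (-0.3145, -0.1048, -0.9435).

q_3 = (-0.3145, -0.1048, -0.9435)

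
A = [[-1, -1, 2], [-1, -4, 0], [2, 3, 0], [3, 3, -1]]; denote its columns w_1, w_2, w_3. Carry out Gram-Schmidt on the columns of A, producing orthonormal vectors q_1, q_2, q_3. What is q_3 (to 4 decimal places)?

q_1 = w_1/‖w_1‖ = (-1, -1, 2, 3)/3.8730 = (-0.2582, -0.2582, 0.5164, 0.7746).
r_{12} = q_1·w_2 = 5.1640.
u_2 = w_2 − 5.1640·q_1 = (0.3333, -2.6667, 0.3333, -1.0000).
‖u_2‖ = 2.8868, so q_2 = (0.1155, -0.9238, 0.1155, -0.3464).
r_{13} = q_1·w_3 = -1.2910; r_{23} = q_2·w_3 = 0.5774.
u_3 = w_3 + 1.2910·q_1 − 0.5774·q_2 = (1.6000, 0.2000, 0.6000, 0.2000).
‖u_3‖ = 1.7321, so q_3 = (0.9238, 0.1155, 0.3464, 0.1155).

q_3 = (0.9238, 0.1155, 0.3464, 0.1155)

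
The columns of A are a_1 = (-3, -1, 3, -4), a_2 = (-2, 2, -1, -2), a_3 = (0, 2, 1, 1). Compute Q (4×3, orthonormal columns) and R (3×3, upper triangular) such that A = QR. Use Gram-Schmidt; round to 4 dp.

e_1 = a_1/‖a_1‖ = (-3, -1, 3, -4)/5.9161 = (-0.5071, -0.1690, 0.5071, -0.6761).
r_{12} = e_1·a_2 = 1.5213.
u_2 = a_2 − 1.5213·e_1 = (-1.2286, 2.2571, -1.7714, -0.9714).
‖u_2‖ = 3.2689, so e_2 = (-0.3758, 0.6905, -0.5419, -0.2972).
r_{13} = e_1·a_3 = -0.5071; r_{23} = e_2·a_3 = 0.5419.
u_3 = a_3 + 0.5071·e_1 − 0.5419·e_2 = (-0.0535, 1.5401, 1.5508, 0.8182).
‖u_3‖ = 2.3344, so e_3 = (-0.0229, 0.6598, 0.6643, 0.3505).

Q = [[-0.5071, -0.3758, -0.0229], [-0.1690, 0.6905, 0.6598], [0.5071, -0.5419, 0.6643], [-0.6761, -0.2972, 0.3505]], R = [[5.9161, 1.5213, -0.5071], [0.0000, 3.2689, 0.5419], [0.0000, 0.0000, 2.3344]]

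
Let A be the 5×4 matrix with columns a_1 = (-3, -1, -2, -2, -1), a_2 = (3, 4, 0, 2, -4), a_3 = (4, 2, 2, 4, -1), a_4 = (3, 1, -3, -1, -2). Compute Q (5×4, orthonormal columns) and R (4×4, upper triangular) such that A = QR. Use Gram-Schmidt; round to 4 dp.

Q = [[-0.6882, 0.1577, -0.2415, 0.6234], [-0.2294, 0.5518, -0.4883, -0.3955], [-0.4588, -0.2277, -0.0479, -0.6686], [-0.4588, 0.1051, 0.7912, -0.0838], [-0.2294, -0.7796, -0.2738, 0.0301]], R = [[4.3589, -2.9824, -5.7354, 0.0000], [0.0000, 6.0088, 2.4788, 3.1620], [0.0000, 0.0000, 1.4002, -1.3128], [0.0000, 0.0000, 0.0000, 3.5040]]

a_1 = (-3, -1, -2, -2, -1); ‖a_1‖ = 4.3589, so e_1 = (-0.6882, -0.2294, -0.4588, -0.4588, -0.2294).
e_1·a_2 = (-0.6882)·3 + (-0.2294)·4 + (-0.4588)·0 + (-0.4588)·2 + (-0.2294)·(-4) = -2.9824.
u_2 = a_2 + 2.9824·e_1 = (0.9474, 3.3158, -1.3684, 0.6316, -4.6842).
‖u_2‖ = 6.0088, so e_2 = (0.1577, 0.5518, -0.2277, 0.1051, -0.7796).
e_1·a_3 = (-0.6882)·4 + (-0.2294)·2 + (-0.4588)·2 + (-0.4588)·4 + (-0.2294)·(-1) = -5.7354; e_2·a_3 = 0.1577·4 + 0.5518·2 + (-0.2277)·2 + 0.1051·4 + (-0.7796)·(-1) = 2.4788.
u_3 = a_3 + 5.7354·e_1 − 2.4788·e_2 = (-0.3382, -0.6837, -0.0671, 1.1079, -0.3834).
‖u_3‖ = 1.4002, so e_3 = (-0.2415, -0.4883, -0.0479, 0.7912, -0.2738).
e_1·a_4 = (-0.6882)·3 + (-0.2294)·1 + (-0.4588)·(-3) + (-0.4588)·(-1) + (-0.2294)·(-2) = 0.0000; e_2·a_4 = 0.1577·3 + 0.5518·1 + (-0.2277)·(-3) + 0.1051·(-1) + (-0.7796)·(-2) = 3.1620; e_3·a_4 = (-0.2415)·3 + (-0.4883)·1 + (-0.0479)·(-3) + 0.7912·(-1) + (-0.2738)·(-2) = -1.3128.
u_4 = a_4 − 0.0000·e_1 − 3.1620·e_2 + 1.3128·e_3 = (2.1844, -1.3859, -2.3428, -0.2937, 0.1056).
‖u_4‖ = 3.5040, so e_4 = (0.6234, -0.3955, -0.6686, -0.0838, 0.0301).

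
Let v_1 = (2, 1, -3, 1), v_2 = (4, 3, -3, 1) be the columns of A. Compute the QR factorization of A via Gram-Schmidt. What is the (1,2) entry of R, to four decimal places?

q_1 = v_1/‖v_1‖ = (2, 1, -3, 1)/3.8730 = (0.5164, 0.2582, -0.7746, 0.2582).
r_{12} = q_1·v_2 = 5.4222.

r_{12} = 5.4222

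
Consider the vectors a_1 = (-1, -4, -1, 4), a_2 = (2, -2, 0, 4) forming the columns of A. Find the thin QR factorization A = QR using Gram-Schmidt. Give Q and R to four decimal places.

a_1 = (-1, -4, -1, 4); ‖a_1‖ = 5.8310, so q_1 = (-0.1715, -0.6860, -0.1715, 0.6860).
q_1·a_2 = (-0.1715)·2 + (-0.6860)·(-2) + (-0.1715)·0 + 0.6860·4 = 3.7730.
u_2 = a_2 − 3.7730·q_1 = (2.6471, 0.5882, 0.6471, 1.4118).
‖u_2‖ = 3.1249, so q_2 = (0.8471, 0.1882, 0.2071, 0.4518).

Q = [[-0.1715, 0.8471], [-0.6860, 0.1882], [-0.1715, 0.2071], [0.6860, 0.4518]], R = [[5.8310, 3.7730], [0.0000, 3.1249]]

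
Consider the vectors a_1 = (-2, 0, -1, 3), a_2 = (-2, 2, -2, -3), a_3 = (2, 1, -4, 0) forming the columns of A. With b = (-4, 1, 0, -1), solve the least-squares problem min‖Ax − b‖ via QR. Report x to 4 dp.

a_1 = (-2, 0, -1, 3); ‖a_1‖ = 3.7417, so q_1 = (-0.5345, 0.0000, -0.2673, 0.8018).
q_1·a_2 = (-0.5345)·(-2) + 0.0000·2 + (-0.2673)·(-2) + 0.8018·(-3) = -0.8018.
u_2 = a_2 + 0.8018·q_1 = (-2.4286, 2.0000, -2.2143, -2.3571).
‖u_2‖ = 4.5119, so q_2 = (-0.5383, 0.4433, -0.4908, -0.5224).
q_1·a_3 = (-0.5345)·2 + 0.0000·1 + (-0.2673)·(-4) + 0.8018·0 = 0.0000; q_2·a_3 = (-0.5383)·2 + 0.4433·1 + (-0.4908)·(-4) + (-0.5224)·0 = 1.3298.
u_3 = a_3 + 0.0000·q_1 − 1.3298·q_2 = (2.7158, 0.4105, -3.3474, 0.6947).
‖u_3‖ = 4.3854, so q_3 = (0.6193, 0.0936, -0.7633, 0.1584).
Qᵀb = (1.3363, 3.1187, -2.5419).
Back-substitute: x_3 = -2.5419/4.3854 = -0.5796.
x_2 = (3.1187 − 1.3298·(-0.5796))/4.5119 = 0.8621.
x_1 = (1.3363 + 0.8018·0.8621 + 0.0000·(-0.5796))/3.7417 = 0.5419.

x = (0.5419, 0.8621, -0.5796)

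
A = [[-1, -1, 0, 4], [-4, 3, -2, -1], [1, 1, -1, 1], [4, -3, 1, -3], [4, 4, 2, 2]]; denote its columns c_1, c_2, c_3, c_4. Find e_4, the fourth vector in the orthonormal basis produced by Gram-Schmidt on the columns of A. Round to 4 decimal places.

e_4 = (0.7818, -0.2945, 0.4569, -0.2945, 0.0812)

c_1 = (-1, -4, 1, 4, 4); ‖c_1‖ = 7.0711, so e_1 = (-0.1414, -0.5657, 0.1414, 0.5657, 0.5657).
e_1·c_2 = (-0.1414)·(-1) + (-0.5657)·3 + 0.1414·1 + 0.5657·(-3) + 0.5657·4 = -0.8485.
u_2 = c_2 + 0.8485·e_1 = (-1.1200, 2.5200, 1.1200, -2.5200, 4.4800).
‖u_2‖ = 5.9397, so e_2 = (-0.1886, 0.4243, 0.1886, -0.4243, 0.7542).
e_1·c_3 = (-0.1414)·0 + (-0.5657)·(-2) + 0.1414·(-1) + 0.5657·1 + 0.5657·2 = 2.6870; e_2·c_3 = (-0.1886)·0 + 0.4243·(-2) + 0.1886·(-1) + (-0.4243)·1 + 0.7542·2 = 0.0471.
u_3 = c_3 − 2.6870·e_1 − 0.0471·e_2 = (0.3889, -0.5000, -1.3889, -0.5000, 0.4444).
‖u_3‖ = 1.6667, so e_3 = (0.2333, -0.3000, -0.8333, -0.3000, 0.2667).
e_1·c_4 = (-0.1414)·4 + (-0.5657)·(-1) + 0.1414·1 + 0.5657·(-3) + 0.5657·2 = -0.4243; e_2·c_4 = (-0.1886)·4 + 0.4243·(-1) + 0.1886·1 + (-0.4243)·(-3) + 0.7542·2 = 1.7913; e_3·c_4 = 0.2333·4 + (-0.3000)·(-1) + (-0.8333)·1 + (-0.3000)·(-3) + 0.2667·2 = 1.8333.
u_4 = c_4 + 0.4243·e_1 − 1.7913·e_2 − 1.8333·e_3 = (3.8500, -1.4500, 2.2500, -1.4500, 0.4000).
‖u_4‖ = 4.9244, so e_4 = (0.7818, -0.2945, 0.4569, -0.2945, 0.0812).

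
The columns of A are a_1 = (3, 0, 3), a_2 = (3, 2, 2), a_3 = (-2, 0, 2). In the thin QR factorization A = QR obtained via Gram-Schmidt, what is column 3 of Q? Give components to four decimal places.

e_3 = (-0.6667, 0.3333, 0.6667)

a_1 = (3, 0, 3); ‖a_1‖ = 4.2426, so e_1 = (0.7071, 0.0000, 0.7071).
e_1·a_2 = 0.7071·3 + 0.0000·2 + 0.7071·2 = 3.5355.
u_2 = a_2 − 3.5355·e_1 = (0.5000, 2.0000, -0.5000).
‖u_2‖ = 2.1213, so e_2 = (0.2357, 0.9428, -0.2357).
e_1·a_3 = 0.7071·(-2) + 0.0000·0 + 0.7071·2 = 0.0000; e_2·a_3 = 0.2357·(-2) + 0.9428·0 + (-0.2357)·2 = -0.9428.
u_3 = a_3 + 0.0000·e_1 + 0.9428·e_2 = (-1.7778, 0.8889, 1.7778).
‖u_3‖ = 2.6667, so e_3 = (-0.6667, 0.3333, 0.6667).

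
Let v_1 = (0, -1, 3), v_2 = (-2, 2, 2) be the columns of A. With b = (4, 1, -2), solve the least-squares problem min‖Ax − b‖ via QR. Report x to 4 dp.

v_1 = (0, -1, 3); ‖v_1‖ = 3.1623, so e_1 = (0.0000, -0.3162, 0.9487).
e_1·v_2 = 0.0000·(-2) + (-0.3162)·2 + 0.9487·2 = 1.2649.
u_2 = v_2 − 1.2649·e_1 = (-2.0000, 2.4000, 0.8000).
‖u_2‖ = 3.2249, so e_2 = (-0.6202, 0.7442, 0.2481).
Qᵀb = (-2.2136, -2.2326).
Back-substitute: x_2 = -2.2326/3.2249 = -0.6923.
x_1 = (-2.2136 − 1.2649·(-0.6923))/3.1623 = -0.4231.

x = (-0.4231, -0.6923)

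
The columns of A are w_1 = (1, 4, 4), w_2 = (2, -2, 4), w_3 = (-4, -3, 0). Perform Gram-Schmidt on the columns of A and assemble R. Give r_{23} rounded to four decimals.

w_1 = (1, 4, 4); ‖w_1‖ = 5.7446, so q_1 = (0.1741, 0.6963, 0.6963).
q_1·w_2 = 0.1741·2 + 0.6963·(-2) + 0.6963·4 = 1.7408.
u_2 = w_2 − 1.7408·q_1 = (1.6970, -3.2121, 2.7879).
‖u_2‖ = 4.5793, so q_2 = (0.3706, -0.7014, 0.6088).
r_{23} = q_2·w_3 = 0.6220.

r_{23} = 0.6220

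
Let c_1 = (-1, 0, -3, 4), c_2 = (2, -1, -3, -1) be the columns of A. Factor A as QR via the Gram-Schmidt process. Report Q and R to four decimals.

c_1 = (-1, 0, -3, 4); ‖c_1‖ = 5.0990, so e_1 = (-0.1961, 0.0000, -0.5883, 0.7845).
e_1·c_2 = (-0.1961)·2 + 0.0000·(-1) + (-0.5883)·(-3) + 0.7845·(-1) = 0.5883.
u_2 = c_2 − 0.5883·e_1 = (2.1154, -1.0000, -2.6538, -1.4615).
‖u_2‖ = 3.8280, so e_2 = (0.5526, -0.2612, -0.6933, -0.3818).

Q = [[-0.1961, 0.5526], [0.0000, -0.2612], [-0.5883, -0.6933], [0.7845, -0.3818]], R = [[5.0990, 0.5883], [0.0000, 3.8280]]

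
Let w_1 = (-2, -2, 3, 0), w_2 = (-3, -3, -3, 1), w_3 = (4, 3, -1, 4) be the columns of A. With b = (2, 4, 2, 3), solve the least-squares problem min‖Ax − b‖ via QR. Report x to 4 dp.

x = (0.4978, -0.4145, 0.7776)

w_1 = (-2, -2, 3, 0); ‖w_1‖ = 4.1231, so e_1 = (-0.4851, -0.4851, 0.7276, 0.0000).
e_1·w_2 = (-0.4851)·(-3) + (-0.4851)·(-3) + 0.7276·(-3) + 0.0000·1 = 0.7276.
u_2 = w_2 − 0.7276·e_1 = (-2.6471, -2.6471, -3.5294, 1.0000).
‖u_2‖ = 5.2412, so e_2 = (-0.5050, -0.5050, -0.6734, 0.1908).
e_1·w_3 = (-0.4851)·4 + (-0.4851)·3 + 0.7276·(-1) + 0.0000·4 = -4.1231; e_2·w_3 = (-0.5050)·4 + (-0.5050)·3 + (-0.6734)·(-1) + 0.1908·4 = -2.0987.
u_3 = w_3 + 4.1231·e_1 + 2.0987·e_2 = (0.9400, -0.0600, 0.5867, 4.4004).
‖u_3‖ = 4.5382, so e_3 = (0.2071, -0.0132, 0.1293, 0.9696).
Qᵀb = (-1.4552, -3.8047, 3.5289).
Back-substitute: x_3 = 3.5289/4.5382 = 0.7776.
x_2 = (-3.8047 + 2.0987·0.7776)/5.2412 = -0.4145.
x_1 = (-1.4552 − 0.7276·(-0.4145) + 4.1231·0.7776)/4.1231 = 0.4978.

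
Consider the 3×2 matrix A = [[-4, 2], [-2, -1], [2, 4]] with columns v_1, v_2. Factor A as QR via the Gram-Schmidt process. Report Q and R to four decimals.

e_1 = v_1/‖v_1‖ = (-4, -2, 2)/4.8990 = (-0.8165, -0.4082, 0.4082).
r_{12} = e_1·v_2 = 0.4082.
u_2 = v_2 − 0.4082·e_1 = (2.3333, -0.8333, 3.8333).
‖u_2‖ = 4.5644, so e_2 = (0.5112, -0.1826, 0.8398).

Q = [[-0.8165, 0.5112], [-0.4082, -0.1826], [0.4082, 0.8398]], R = [[4.8990, 0.4082], [0.0000, 4.5644]]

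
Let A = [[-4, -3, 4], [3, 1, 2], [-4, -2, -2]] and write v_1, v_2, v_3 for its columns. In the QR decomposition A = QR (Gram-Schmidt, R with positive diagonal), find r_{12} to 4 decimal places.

v_1 = (-4, 3, -4); ‖v_1‖ = 6.4031, so e_1 = (-0.6247, 0.4685, -0.6247).
r_{12} = e_1·v_2 = 3.5920.

r_{12} = 3.5920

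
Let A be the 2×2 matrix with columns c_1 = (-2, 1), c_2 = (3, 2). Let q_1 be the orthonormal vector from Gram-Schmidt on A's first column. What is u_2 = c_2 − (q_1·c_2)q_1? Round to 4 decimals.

u_2 = (1.4000, 2.8000)

q_1 = c_1/‖c_1‖ = (-2, 1)/2.2361 = (-0.8944, 0.4472).
r_{12} = q_1·c_2 = -1.7889.
u_2 = c_2 + 1.7889·q_1 = (1.4000, 2.8000).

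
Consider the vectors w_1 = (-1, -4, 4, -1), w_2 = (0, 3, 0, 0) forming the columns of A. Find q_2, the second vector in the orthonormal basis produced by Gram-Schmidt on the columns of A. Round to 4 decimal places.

w_1 = (-1, -4, 4, -1); ‖w_1‖ = 5.8310, so q_1 = (-0.1715, -0.6860, 0.6860, -0.1715).
q_1·w_2 = (-0.1715)·0 + (-0.6860)·3 + 0.6860·0 + (-0.1715)·0 = -2.0580.
u_2 = w_2 + 2.0580·q_1 = (-0.3529, 1.5882, 1.4118, -0.3529).
‖u_2‖ = 2.1828, so q_2 = (-0.1617, 0.7276, 0.6468, -0.1617).

q_2 = (-0.1617, 0.7276, 0.6468, -0.1617)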